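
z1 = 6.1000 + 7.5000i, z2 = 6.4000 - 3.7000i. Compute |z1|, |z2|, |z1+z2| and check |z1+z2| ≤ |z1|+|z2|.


|z1| = sqrt(6.1^2 + 7.5^2) = sqrt(93.46) = 9.6675
|z2| = sqrt(6.4^2 + (-3.7)^2) = sqrt(54.65) = 7.3926
z1+z2 = 12.5000 + 3.8000i
|z1+z2| = sqrt(170.69) = 13.0648
|z1|+|z2| = 9.6675 + 7.3926 = 17.0601

|z1+z2| = 13.0648 ≤ |z1|+|z2| = 17.0601 (verified)


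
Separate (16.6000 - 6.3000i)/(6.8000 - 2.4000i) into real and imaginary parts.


Multiply by conjugate: (16.6000 - 6.3000i)(6.8000 + 2.4000i) / (6.8^2 + (-2.4)^2)
Numerator real = 16.6*6.8 - (6.3)*(-2.4) = 128
Numerator imag = -6.3*6.8 - 16.6*(-2.4) = -3
Denominator = 52
Re(z) = 128/52 = 2.4615
Im(z) = -3/52 = -0.0577

Re(z) = 2.4615, Im(z) = -0.0577


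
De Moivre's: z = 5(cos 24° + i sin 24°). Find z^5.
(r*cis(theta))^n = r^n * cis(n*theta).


r^5 = 5^5 = 3125
n*theta = 5*24° = 120° = 120° (mod 360)
a = 3125*cos(120°) = -1562.5000
b = 3125*sin(120°) = 2706.3294

3125 cis(120°) = -1562.5000 + 2706.3294i


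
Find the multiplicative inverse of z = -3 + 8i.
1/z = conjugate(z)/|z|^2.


|z|^2 = 9+64 = 73
1/z = (-3 - 8i)/73

1/z = -0.0411 - 0.1096i


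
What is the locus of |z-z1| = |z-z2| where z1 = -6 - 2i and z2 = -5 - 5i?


Equal distances means the locus is the perpendicular bisector of z1 and z2.
Midpoint = ((-6+(-5))/2, (-2+(-5))/2) = (-5.5000, -3.5000)

Perpendicular bisector through (-5.5000, -3.5000)


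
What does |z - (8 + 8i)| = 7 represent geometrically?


|z - z0| = r is a circle with center z0 and radius r.
Center = (8, 8), radius = 7

Circle with center (8, 8) and radius 7


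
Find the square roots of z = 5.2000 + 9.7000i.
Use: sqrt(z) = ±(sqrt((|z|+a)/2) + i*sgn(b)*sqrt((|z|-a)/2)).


|z| = sqrt(27.04+94.09) = 11.0059
sqrt((|z|+a)/2) = sqrt((11.0059+5.2)/2) = sqrt(8.1030) = 2.8466
sqrt((|z|-a)/2) = sqrt((11.0059-5.2)/2) = sqrt(2.9030) = 1.7038

±(2.8466 + 1.7038i) i.e. 2.8466 + 1.7038i and -2.8466 - 1.7038i


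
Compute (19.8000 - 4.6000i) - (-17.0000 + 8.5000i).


Real: 19.8 + 17 = 36.8
Imag: -4.6 - 8.5 = -13.1

36.8000 - 13.1000i


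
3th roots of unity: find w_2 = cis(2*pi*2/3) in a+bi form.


Angle = 360*2/3 = 240°
a = cos(240°) = -0.5000
b = sin(240°) = -0.8660

-0.5000 - 0.8660i


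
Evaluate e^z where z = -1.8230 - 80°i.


e^-1.8230 = 0.16154
cos(-80°) = 0.17365
sin(-80°) = -0.9848
Real = 0.16154*0.17365 = 0.0281
Imag = 0.16154*(-0.9848) = -0.1591

0.0281 - 0.1591i


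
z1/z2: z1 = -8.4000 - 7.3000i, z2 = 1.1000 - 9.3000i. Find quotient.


Conjugate of z2 = 1.1000 + 9.3000i
Numerator: (-8.4000 - 7.3000i)(1.1000 + 9.3000i) = 58.6500 - 86.1500i
Denominator: 1.1^2 + (-9.3)^2 = 87.7
Result = (58.6500 - 86.1500i)/87.7

0.6688 - 0.9823i


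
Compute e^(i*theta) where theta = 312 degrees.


cos(312°) = 0.6691
sin(312°) = -0.7431

e^(i*312°) = 0.6691 - 0.7431i


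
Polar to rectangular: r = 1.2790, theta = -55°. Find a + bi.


a = 1.2790*cos(-55°) = 1.2790*0.5736 = 0.7336
b = 1.2790*sin(-55°) = 1.2790*(-0.81915) = -1.0477

0.7336 - 1.0477i


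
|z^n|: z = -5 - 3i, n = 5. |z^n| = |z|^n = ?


|z| = sqrt(25+9) = sqrt(34) = 5.8310
|z^5| = |z|^5 = (sqrt(34))^5 = 34^2 * sqrt(34) = 1156*sqrt(34)

|z^5| = 1156*sqrt(34) ≈ 6740.5804


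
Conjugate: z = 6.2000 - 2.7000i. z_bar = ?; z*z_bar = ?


z_bar = 6.2000 + 2.7000i
z*z_bar = 6.2^2 + (-2.7)^2 = 38.44 + 7.29 = 45.73

z_bar = 6.2000 + 2.7000i, z*z_bar = 45.73


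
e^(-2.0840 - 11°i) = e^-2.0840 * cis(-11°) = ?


e^-2.0840 = 0.1244
cos(-11°) = 0.9816
sin(-11°) = -0.1908
Real = 0.1244*0.9816 = 0.1221
Imag = 0.1244*(-0.1908) = -0.0237

0.1221 - 0.0237i


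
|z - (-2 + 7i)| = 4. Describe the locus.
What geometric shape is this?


|z - z0| = r is a circle with center z0 and radius r.
Center = (-2, 7), radius = 4

Circle with center (-2, 7) and radius 4


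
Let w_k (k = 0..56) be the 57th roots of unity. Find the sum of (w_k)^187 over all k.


The roots are w_k = w^k with w = e^(2*pi*i/57), and (w^k)^187 = (w^187)^k.
So S = 1 + u + u^2 + ... + u^(56) with u = w^187.
187 = 3*57 + 16, so 187 is not a multiple of 57: u = (w^57)^3 * w^16 = w^16 ≠ 1 (w is a primitive 57th root), while u^57 = (w^57)^187 = 1.
Geometric series: S = (1 - u^57)/(1 - u) = (1 - 1)/(1 - u) = 0

S = 0


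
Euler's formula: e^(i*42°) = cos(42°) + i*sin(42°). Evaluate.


cos(42°) = 0.7431
sin(42°) = 0.6691

e^(i*42°) = 0.7431 + 0.6691i


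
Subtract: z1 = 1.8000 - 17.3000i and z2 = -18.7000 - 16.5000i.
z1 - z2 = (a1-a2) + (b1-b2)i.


Real: 1.8 + 18.7 = 20.5
Imag: -17.3 + 16.5 = -0.8

20.5000 - 0.8000i


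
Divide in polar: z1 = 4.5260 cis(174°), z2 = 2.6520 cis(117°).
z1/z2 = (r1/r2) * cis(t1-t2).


r = 4.5260 / 2.6520 = 1.7066
theta = 174° - 117° = 57° = 57° (mod 360)

1.7066 cis(57°)


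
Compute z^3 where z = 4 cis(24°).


r^3 = 4^3 = 64
n*theta = 3*24° = 72° = 72° (mod 360)
a = 64*cos(72°) = 19.7771
b = 64*sin(72°) = 60.8676

64 cis(72°) = 19.7771 + 60.8676i


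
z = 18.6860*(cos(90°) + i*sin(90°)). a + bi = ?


a = 18.6860*cos(90°) = 18.6860*0 = 0
b = 18.6860*sin(90°) = 18.6860*1 = 18.6860

0 + 18.6860i


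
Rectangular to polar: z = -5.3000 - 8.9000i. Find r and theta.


r = sqrt(28.09+79.21) = sqrt(107.3) = 10.3586
theta = atan2(-8.9, -5.3) = -120.7740 degrees

r = 10.3586, theta = -120.7740 degrees


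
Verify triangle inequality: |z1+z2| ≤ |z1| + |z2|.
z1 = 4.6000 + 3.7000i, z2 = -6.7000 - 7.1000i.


|z1| = sqrt(4.6^2 + 3.7^2) = sqrt(34.85) = 5.9034
|z2| = sqrt((-6.7)^2 + (-7.1)^2) = sqrt(95.3) = 9.7622
z1+z2 = -2.1000 - 3.4000i
|z1+z2| = sqrt(15.97) = 3.9962
|z1|+|z2| = 5.9034 + 9.7622 = 15.6656

|z1+z2| = 3.9962 ≤ |z1|+|z2| = 15.6656 (verified)


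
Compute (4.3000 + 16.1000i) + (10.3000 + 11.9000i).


Real: 4.3 + 10.3 = 14.6
Imag: 16.1 + 11.9 = 28

14.6000 + 28.0000i


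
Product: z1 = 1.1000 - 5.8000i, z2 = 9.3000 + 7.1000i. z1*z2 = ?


Real = 1.1*9.3 - (-5.8)*7.1 = 10.23 - (-41.18) = 51.41
Imag = 1.1*7.1 + 9.3*(-5.8) = 7.81 - (53.94) = -46.13

51.4100 - 46.1300i


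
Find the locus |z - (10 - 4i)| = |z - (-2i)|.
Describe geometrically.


Equal distances means the locus is the perpendicular bisector of z1 and z2.
Midpoint = ((10+0)/2, (-4+(-2))/2) = (5.0000, -3.0000)

Perpendicular bisector through (5.0000, -3.0000)


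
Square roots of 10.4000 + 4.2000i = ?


|z| = sqrt(108.16+17.64) = 11.2161
sqrt((|z|+a)/2) = sqrt((11.2161+10.4)/2) = sqrt(10.8080) = 3.2876
sqrt((|z|-a)/2) = sqrt((11.2161-10.4)/2) = sqrt(0.4080) = 0.6388

±(3.2876 + 0.6388i) i.e. 3.2876 + 0.6388i and -3.2876 - 0.6388i


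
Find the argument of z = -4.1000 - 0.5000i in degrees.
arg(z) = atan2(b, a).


Re = -4.1, Im = -0.5
arg = atan2(-0.5, -4.1) = -173.0470 degrees

arg(z) = -173.0470 degrees


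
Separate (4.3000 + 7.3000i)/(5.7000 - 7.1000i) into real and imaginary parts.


Multiply by conjugate: (4.3000 + 7.3000i)(5.7000 + 7.1000i) / (5.7^2 + (-7.1)^2)
Numerator real = 4.3*5.7 + 7.3*(-7.1) = -27.32
Numerator imag = 7.3*5.7 - 4.3*(-7.1) = 72.14
Denominator = 82.9
Re(z) = -27.32/82.9 = -0.3296
Im(z) = 72.14/82.9 = 0.8702

Re(z) = -0.3296, Im(z) = 0.8702


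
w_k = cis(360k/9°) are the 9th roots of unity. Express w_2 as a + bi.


Angle = 360*2/9 = 80°
a = cos(80°) = 0.1736
b = sin(80°) = 0.9848

0.1736 + 0.9848i


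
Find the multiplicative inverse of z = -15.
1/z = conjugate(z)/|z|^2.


|z|^2 = 225+0 = 225
1/z = (-15 - 0i)/225

1/z = -0.0667 + 0i


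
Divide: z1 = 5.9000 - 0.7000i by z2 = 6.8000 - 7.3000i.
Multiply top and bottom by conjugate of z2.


Conjugate of z2 = 6.8000 + 7.3000i
Numerator: (5.9000 - 0.7000i)(6.8000 + 7.3000i) = 45.2300 + 38.3100i
Denominator: 6.8^2 + (-7.3)^2 = 99.53
Result = (45.2300 + 38.3100i)/99.53

0.4544 + 0.3849i


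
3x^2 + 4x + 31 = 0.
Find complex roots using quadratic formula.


disc = 4^2 - 4*3*31 = 16 - 372 = -356
sqrt(|disc|) = sqrt(356) = 18.8680
Real part = -4/(2*3) = -0.6667
Imag part = 18.8680/(2*3) = 3.1447

-0.6667 ± 3.1447i


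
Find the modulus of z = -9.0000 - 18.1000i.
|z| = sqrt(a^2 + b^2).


|z| = sqrt((-9)^2 + (-18.1)^2) = sqrt(81 + 327.61) = sqrt(408.61) = 20.2141

|z| = 20.2141


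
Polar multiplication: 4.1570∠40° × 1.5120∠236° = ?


r = 4.1570 * 1.5120 = 6.2854
theta = 40° + 236° = 276° = 276° (mod 360)

6.2854 cis(276°)


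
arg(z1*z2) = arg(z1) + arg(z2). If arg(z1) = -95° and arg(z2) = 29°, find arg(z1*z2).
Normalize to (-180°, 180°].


arg(z1*z2) = -95° + 29° = -66°
Normalized to (-180°, 180°]: -66°

-66°


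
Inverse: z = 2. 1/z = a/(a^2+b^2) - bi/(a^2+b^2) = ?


|z|^2 = 4+0 = 4
1/z = (2 - 0i)/4

1/z = 0.5000 + 0i


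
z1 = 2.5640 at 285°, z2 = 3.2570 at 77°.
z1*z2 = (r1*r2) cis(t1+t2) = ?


r = 2.5640 * 3.2570 = 8.3509
theta = 285° + 77° = 362° = 2° (mod 360)

8.3509 cis(2°)


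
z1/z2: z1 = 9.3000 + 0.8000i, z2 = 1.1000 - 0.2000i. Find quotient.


Conjugate of z2 = 1.1000 + 0.2000i
Numerator: (9.3000 + 0.8000i)(1.1000 + 0.2000i) = 10.0700 + 2.7400i
Denominator: 1.1^2 + (-0.2)^2 = 1.25
Result = (10.0700 + 2.7400i)/1.25

8.0560 + 2.1920i


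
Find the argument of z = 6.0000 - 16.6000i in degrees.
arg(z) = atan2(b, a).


Re = 6, Im = -16.6
arg = atan2(-16.6, 6) = -70.1278 degrees

arg(z) = -70.1278 degrees


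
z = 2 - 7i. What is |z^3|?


|z| = sqrt(4+49) = sqrt(53) = 7.2801
|z^3| = |z|^3 = (sqrt(53))^3 = 53*sqrt(53)

|z^3| = 53*sqrt(53) ≈ 385.8458


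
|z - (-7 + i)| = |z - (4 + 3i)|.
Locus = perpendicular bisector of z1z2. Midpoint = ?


Equal distances means the locus is the perpendicular bisector of z1 and z2.
Midpoint = ((-7+4)/2, (1+3)/2) = (-1.5000, 2.0000)

Perpendicular bisector through (-1.5000, 2.0000)


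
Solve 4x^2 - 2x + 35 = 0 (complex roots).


disc = (-2)^2 - 4*4*35 = 4 - 560 = -556
sqrt(|disc|) = sqrt(556) = 23.5797
Real part = 2/(2*4) = 0.2500
Imag part = 23.5797/(2*4) = 2.9475

0.2500 ± 2.9475i


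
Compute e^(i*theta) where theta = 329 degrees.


cos(329°) = 0.8572
sin(329°) = -0.5150

e^(i*329°) = 0.8572 - 0.5150i


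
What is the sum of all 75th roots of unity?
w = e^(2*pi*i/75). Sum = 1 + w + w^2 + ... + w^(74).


The sum of all 75th roots of unity is 0.
Geometric series: (1 - w^75)/(1 - w) = (1-1)/(1-w) = 0 since w^75 = 1, w ≠ 1.
Alternatively: coefficient of z^74 in z^75 - 1 is 0.

0


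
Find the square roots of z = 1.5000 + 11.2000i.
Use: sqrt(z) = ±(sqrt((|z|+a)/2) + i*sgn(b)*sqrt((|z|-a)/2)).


|z| = sqrt(2.25+125.44) = 11.3000
sqrt((|z|+a)/2) = sqrt((11.3000+1.5)/2) = sqrt(6.4000) = 2.5298
sqrt((|z|-a)/2) = sqrt((11.3000-1.5)/2) = sqrt(4.9000) = 2.2136

±(2.5298 + 2.2136i) i.e. 2.5298 + 2.2136i and -2.5298 - 2.2136i


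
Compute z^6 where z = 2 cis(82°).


r^6 = 2^6 = 64
n*theta = 6*82° = 492° = 132° (mod 360)
a = 64*cos(132°) = -42.8244
b = 64*sin(132°) = 47.5613

64 cis(132°) = -42.8244 + 47.5613i


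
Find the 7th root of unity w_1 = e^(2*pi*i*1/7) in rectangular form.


Angle = 360*1/7 = 51.4286°
a = cos(51.4286°) = 0.6235
b = sin(51.4286°) = 0.7818

0.6235 + 0.7818i


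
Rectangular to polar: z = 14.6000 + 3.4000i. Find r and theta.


r = sqrt(213.16+11.56) = sqrt(224.72) = 14.9907
theta = atan2(3.4, 14.6) = 13.1092 degrees

r = 14.9907, theta = 13.1092 degrees


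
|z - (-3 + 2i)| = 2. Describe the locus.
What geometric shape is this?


|z - z0| = r is a circle with center z0 and radius r.
Center = (-3, 2), radius = 2

Circle with center (-3, 2) and radius 2


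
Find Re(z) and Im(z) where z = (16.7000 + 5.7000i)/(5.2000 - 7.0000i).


Multiply by conjugate: (16.7000 + 5.7000i)(5.2000 + 7.0000i) / (5.2^2 + (-7)^2)
Numerator real = 16.7*5.2 + 5.7*(-7) = 46.94
Numerator imag = 5.7*5.2 - 16.7*(-7) = 146.54
Denominator = 76.04
Re(z) = 46.94/76.04 = 0.6173
Im(z) = 146.54/76.04 = 1.9271

Re(z) = 0.6173, Im(z) = 1.9271


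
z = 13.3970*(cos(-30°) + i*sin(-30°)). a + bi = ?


a = 13.3970*cos(-30°) = 13.3970*0.866025 = 11.6021
b = 13.3970*sin(-30°) = 13.3970*(-0.5) = -6.6985

11.6021 - 6.6985i


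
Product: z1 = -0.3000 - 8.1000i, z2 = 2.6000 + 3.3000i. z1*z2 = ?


Real = -0.3*2.6 - (-8.1)*3.3 = -0.78 - (-26.73) = 25.95
Imag = -0.3*3.3 + 2.6*(-8.1) = -0.99 - (21.06) = -22.05

25.9500 - 22.0500i


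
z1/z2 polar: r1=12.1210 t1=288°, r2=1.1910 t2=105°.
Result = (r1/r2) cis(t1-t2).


r = 12.1210 / 1.1910 = 10.1772
theta = 288° - 105° = 183° = 183° (mod 360)

10.1772 cis(183°)


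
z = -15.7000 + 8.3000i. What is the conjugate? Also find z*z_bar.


z_bar = -15.7000 - 8.3000i
z*z_bar = (-15.7)^2 + 8.3^2 = 246.49 + 68.89 = 315.38

z_bar = -15.7000 - 8.3000i, z*z_bar = 315.38


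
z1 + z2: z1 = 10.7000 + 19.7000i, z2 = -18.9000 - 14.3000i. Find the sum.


Real: 10.7 - 18.9 = -8.2
Imag: 19.7 - 14.3 = 5.4

-8.2000 + 5.4000i


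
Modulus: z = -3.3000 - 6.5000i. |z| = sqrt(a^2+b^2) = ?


|z| = sqrt((-3.3)^2 + (-6.5)^2) = sqrt(10.89 + 42.25) = sqrt(53.14) = 7.2897

|z| = 7.2897


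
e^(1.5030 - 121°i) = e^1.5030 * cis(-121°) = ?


e^1.5030 = 4.4952
cos(-121°) = -0.51504
sin(-121°) = -0.857167
Real = 4.4952*(-0.51504) = -2.3152
Imag = 4.4952*(-0.857167) = -3.8531

-2.3152 - 3.8531i


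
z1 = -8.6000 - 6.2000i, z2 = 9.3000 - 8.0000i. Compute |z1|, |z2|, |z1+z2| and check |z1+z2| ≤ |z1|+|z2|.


|z1| = sqrt((-8.6)^2 + (-6.2)^2) = sqrt(112.4) = 10.6019
|z2| = sqrt(9.3^2 + (-8)^2) = sqrt(150.49) = 12.2674
z1+z2 = 0.7000 - 14.2000i
|z1+z2| = sqrt(202.13) = 14.2172
|z1|+|z2| = 10.6019 + 12.2674 = 22.8693

|z1+z2| = 14.2172 ≤ |z1|+|z2| = 22.8693 (verified)


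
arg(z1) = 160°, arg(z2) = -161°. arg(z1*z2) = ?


arg(z1*z2) = 160° - 161° = -1°
Normalized to (-180°, 180°]: -1°

-1°


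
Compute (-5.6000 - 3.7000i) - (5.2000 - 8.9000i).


Real: -5.6 - 5.2 = -10.8
Imag: -3.7 + 8.9 = 5.2

-10.8000 + 5.2000i


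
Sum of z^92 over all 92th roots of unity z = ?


The roots are w_k = w^k with w = e^(2*pi*i/92), and (w^k)^92 = (w^92)^k.
So S = 1 + u + u^2 + ... + u^(91) with u = w^92.
92 = 1*92 + 0, so 92 is a multiple of 92 and u = (w^92)^1 = 1.
Every one of the 92 terms equals 1: S = 92

S = 92


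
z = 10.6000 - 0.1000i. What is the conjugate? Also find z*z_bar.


z_bar = 10.6000 + 0.1000i
z*z_bar = 10.6^2 + (-0.1)^2 = 112.36 + 0.01 = 112.37

z_bar = 10.6000 + 0.1000i, z*z_bar = 112.37


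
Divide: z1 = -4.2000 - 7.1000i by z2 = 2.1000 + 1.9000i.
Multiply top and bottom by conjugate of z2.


Conjugate of z2 = 2.1000 - 1.9000i
Numerator: (-4.2000 - 7.1000i)(2.1000 - 1.9000i) = -22.3100 - 6.9300i
Denominator: 2.1^2 + 1.9^2 = 8.02
Result = (-22.3100 - 6.9300i)/8.02

-2.7818 - 0.8641i


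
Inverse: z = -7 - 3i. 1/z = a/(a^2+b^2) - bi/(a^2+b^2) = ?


|z|^2 = 49+9 = 58
1/z = (-7 + 3i)/58

1/z = -0.1207 + 0.0517i


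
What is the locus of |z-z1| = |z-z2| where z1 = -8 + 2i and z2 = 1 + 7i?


Equal distances means the locus is the perpendicular bisector of z1 and z2.
Midpoint = ((-8+1)/2, (2+7)/2) = (-3.5000, 4.5000)

Perpendicular bisector through (-3.5000, 4.5000)


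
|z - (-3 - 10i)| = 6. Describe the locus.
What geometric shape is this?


|z - z0| = r is a circle with center z0 and radius r.
Center = (-3, -10), radius = 6

Circle with center (-3, -10) and radius 6


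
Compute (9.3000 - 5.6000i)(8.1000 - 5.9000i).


Real = 9.3*8.1 - (-5.6)*(-5.9) = 75.33 - 33.04 = 42.29
Imag = 9.3*(-5.9) + 8.1*(-5.6) = -54.87 - (45.36) = -100.23

42.2900 - 100.2300i


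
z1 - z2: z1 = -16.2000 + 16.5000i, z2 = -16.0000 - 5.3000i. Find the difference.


Real: -16.2 + 16 = -0.2
Imag: 16.5 + 5.3 = 21.8

-0.2000 + 21.8000i


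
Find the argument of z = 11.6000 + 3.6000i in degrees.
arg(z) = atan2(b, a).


Re = 11.6, Im = 3.6
arg = atan2(3.6, 11.6) = 17.2415 degrees

arg(z) = 17.2415 degrees


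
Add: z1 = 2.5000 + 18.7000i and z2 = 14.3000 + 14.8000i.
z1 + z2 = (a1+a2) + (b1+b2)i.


Real: 2.5 + 14.3 = 16.8
Imag: 18.7 + 14.8 = 33.5

16.8000 + 33.5000i


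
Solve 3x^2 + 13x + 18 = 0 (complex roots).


disc = 13^2 - 4*3*18 = 169 - 216 = -47
sqrt(|disc|) = sqrt(47) = 6.8557
Real part = -13/(2*3) = -2.1667
Imag part = 6.8557/(2*3) = 1.1426

-2.1667 ± 1.1426i


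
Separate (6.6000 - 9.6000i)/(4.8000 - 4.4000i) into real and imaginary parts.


Multiply by conjugate: (6.6000 - 9.6000i)(4.8000 + 4.4000i) / (4.8^2 + (-4.4)^2)
Numerator real = 6.6*4.8 - (9.6)*(-4.4) = 73.92
Numerator imag = -9.6*4.8 - 6.6*(-4.4) = -17.04
Denominator = 42.4
Re(z) = 73.92/42.4 = 1.7434
Im(z) = -17.04/42.4 = -0.4019

Re(z) = 1.7434, Im(z) = -0.4019


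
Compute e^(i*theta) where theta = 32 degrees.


cos(32°) = 0.8480
sin(32°) = 0.5299

e^(i*32°) = 0.8480 + 0.5299i


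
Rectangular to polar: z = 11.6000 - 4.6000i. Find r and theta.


r = sqrt(134.56+21.16) = sqrt(155.72) = 12.4788
theta = atan2(-4.6, 11.6) = -21.6309 degrees

r = 12.4788, theta = -21.6309 degrees


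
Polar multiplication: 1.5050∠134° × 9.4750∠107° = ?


r = 1.5050 * 9.4750 = 14.2599
theta = 134° + 107° = 241° = 241° (mod 360)

14.2599 cis(241°)


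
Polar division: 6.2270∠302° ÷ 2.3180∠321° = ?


r = 6.2270 / 2.3180 = 2.6864
theta = 302° - 321° = -19° = 341° (mod 360)

2.6864 cis(341°)


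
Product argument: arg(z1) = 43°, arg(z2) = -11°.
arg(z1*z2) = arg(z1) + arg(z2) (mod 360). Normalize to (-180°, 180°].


arg(z1*z2) = 43° - 11° = 32°
Normalized to (-180°, 180°]: 32°

32°


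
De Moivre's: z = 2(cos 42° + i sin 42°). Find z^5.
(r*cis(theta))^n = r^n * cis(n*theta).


r^5 = 2^5 = 32
n*theta = 5*42° = 210° = 210° (mod 360)
a = 32*cos(210°) = -27.7128
b = 32*sin(210°) = -16.0000

32 cis(210°) = -27.7128 - 16.0000i


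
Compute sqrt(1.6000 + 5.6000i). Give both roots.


|z| = sqrt(2.56+31.36) = 5.8241
sqrt((|z|+a)/2) = sqrt((5.8241+1.6)/2) = sqrt(3.7120) = 1.9267
sqrt((|z|-a)/2) = sqrt((5.8241-1.6)/2) = sqrt(2.1120) = 1.4533

±(1.9267 + 1.4533i) i.e. 1.9267 + 1.4533i and -1.9267 - 1.4533i


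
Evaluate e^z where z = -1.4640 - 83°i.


e^-1.4640 = 0.2313
cos(-83°) = 0.1219
sin(-83°) = -0.9925
Real = 0.2313*0.1219 = 0.0282
Imag = 0.2313*(-0.9925) = -0.2296

0.0282 - 0.2296i


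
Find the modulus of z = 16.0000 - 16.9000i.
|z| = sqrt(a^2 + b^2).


|z| = sqrt(16^2 + (-16.9)^2) = sqrt(256 + 285.61) = sqrt(541.61) = 23.2725

|z| = 23.2725


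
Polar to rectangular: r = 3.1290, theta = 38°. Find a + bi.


a = 3.1290*cos(38°) = 3.1290*0.788 = 2.4657
b = 3.1290*sin(38°) = 3.1290*0.61566 = 1.9264

2.4657 + 1.9264i


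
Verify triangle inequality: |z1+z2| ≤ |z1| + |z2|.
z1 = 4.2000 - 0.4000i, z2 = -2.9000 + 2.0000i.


|z1| = sqrt(4.2^2 + (-0.4)^2) = sqrt(17.8) = 4.2190
|z2| = sqrt((-2.9)^2 + 2^2) = sqrt(12.41) = 3.5228
z1+z2 = 1.3000 + 1.6000i
|z1+z2| = sqrt(4.25) = 2.0616
|z1|+|z2| = 4.2190 + 3.5228 = 7.7418

|z1+z2| = 2.0616 ≤ |z1|+|z2| = 7.7418 (verified)


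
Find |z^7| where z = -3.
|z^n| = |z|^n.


|z| = sqrt(9+0) = sqrt(9) = 3
|z^7| = |z|^7 = 3^7 = 2187

|z^7| = 2187


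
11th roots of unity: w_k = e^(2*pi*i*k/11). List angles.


The 11th roots of unity are cis(360k/11°) for k=0..10
Angle step = 360/11 = 32.7273°
Primitive root: cis(32.7273°)
Primitive root = 0.8413 + 0.5406i

11 roots at angles: 0°, 32.7273°, 65.4545°, 98.1818°, 130.9091°, 163.6364°, 196.3636°, 229.0909°, 261.8182°, 294.5455°, 327.2727°


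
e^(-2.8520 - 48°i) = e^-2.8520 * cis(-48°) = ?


e^-2.8520 = 0.0577
cos(-48°) = 0.6691
sin(-48°) = -0.7431
Real = 0.0577*0.6691 = 0.0386
Imag = 0.0577*(-0.7431) = -0.0429

0.0386 - 0.0429i


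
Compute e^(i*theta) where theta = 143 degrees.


cos(143°) = -0.7986
sin(143°) = 0.6018

e^(i*143°) = -0.7986 + 0.6018i


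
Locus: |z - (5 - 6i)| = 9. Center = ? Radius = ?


|z - z0| = r is a circle with center z0 and radius r.
Center = (5, -6), radius = 9

Circle with center (5, -6) and radius 9


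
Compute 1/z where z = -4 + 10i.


|z|^2 = 16+100 = 116
1/z = (-4 - 10i)/116

1/z = -0.0345 - 0.0862i


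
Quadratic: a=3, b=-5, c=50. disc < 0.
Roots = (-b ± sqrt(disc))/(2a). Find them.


disc = (-5)^2 - 4*3*50 = 25 - 600 = -575
sqrt(|disc|) = sqrt(575) = 23.9792
Real part = 5/(2*3) = 0.8333
Imag part = 23.9792/(2*3) = 3.9965

0.8333 ± 3.9965i


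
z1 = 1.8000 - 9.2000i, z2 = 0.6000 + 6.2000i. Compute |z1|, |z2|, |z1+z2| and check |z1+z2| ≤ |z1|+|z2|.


|z1| = sqrt(1.8^2 + (-9.2)^2) = sqrt(87.88) = 9.3744
|z2| = sqrt(0.6^2 + 6.2^2) = sqrt(38.8) = 6.2290
z1+z2 = 2.4000 - 3.0000i
|z1+z2| = sqrt(14.76) = 3.8419
|z1|+|z2| = 9.3744 + 6.2290 = 15.6034

|z1+z2| = 3.8419 ≤ |z1|+|z2| = 15.6034 (verified)


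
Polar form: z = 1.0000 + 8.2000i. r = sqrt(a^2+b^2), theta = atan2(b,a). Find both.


r = sqrt(1+67.24) = sqrt(68.24) = 8.2608
theta = atan2(8.2, 1) = 83.0470 degrees

r = 8.2608, theta = 83.0470 degrees


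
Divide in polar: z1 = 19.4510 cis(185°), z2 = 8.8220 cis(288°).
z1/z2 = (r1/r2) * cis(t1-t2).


r = 19.4510 / 8.8220 = 2.2048
theta = 185° - 288° = -103° = 257° (mod 360)

2.2048 cis(257°)


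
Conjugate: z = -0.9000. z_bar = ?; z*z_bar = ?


z_bar = -0.9000
z*z_bar = (-0.9)^2 + 0^2 = 0.81 + 0 = 0.81

z_bar = -0.9000, z*z_bar = 0.81


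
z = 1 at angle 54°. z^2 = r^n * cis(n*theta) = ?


r^2 = 1^2 = 1
n*theta = 2*54° = 108° = 108° (mod 360)
a = 1*cos(108°) = -0.3090
b = 1*sin(108°) = 0.9511

1 cis(108°) = -0.3090 + 0.9511i


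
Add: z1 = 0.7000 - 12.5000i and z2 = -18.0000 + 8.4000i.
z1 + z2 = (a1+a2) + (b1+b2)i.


Real: 0.7 - 18 = -17.3
Imag: -12.5 + 8.4 = -4.1

-17.3000 - 4.1000i


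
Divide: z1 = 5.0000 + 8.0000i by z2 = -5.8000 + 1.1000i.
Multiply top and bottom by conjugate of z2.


Conjugate of z2 = -5.8000 - 1.1000i
Numerator: (5.0000 + 8.0000i)(-5.8000 - 1.1000i) = -20.2000 - 51.9000i
Denominator: (-5.8)^2 + 1.1^2 = 34.85
Result = (-20.2000 - 51.9000i)/34.85

-0.5796 - 1.4892i


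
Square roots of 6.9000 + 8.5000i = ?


|z| = sqrt(47.61+72.25) = 10.9481
sqrt((|z|+a)/2) = sqrt((10.9481+6.9)/2) = sqrt(8.9240) = 2.9873
sqrt((|z|-a)/2) = sqrt((10.9481-6.9)/2) = sqrt(2.0240) = 1.4227

±(2.9873 + 1.4227i) i.e. 2.9873 + 1.4227i and -2.9873 - 1.4227i


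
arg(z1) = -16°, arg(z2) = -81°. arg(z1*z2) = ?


arg(z1*z2) = -16° - 81° = -97°
Normalized to (-180°, 180°]: -97°

-97°


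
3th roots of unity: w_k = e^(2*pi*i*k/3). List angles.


The 3th roots of unity are cis(360k/3°) for k=0..2
Angle step = 360/3 = 120°
Primitive root: cis(120°)
Primitive root = -0.5000 + 0.8660i

3 roots at angles: 0°, 120°, 240°


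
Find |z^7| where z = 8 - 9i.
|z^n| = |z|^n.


|z| = sqrt(64+81) = sqrt(145) = 12.0416
|z^7| = |z|^7 = (sqrt(145))^7 = 145^3 * sqrt(145) = 3048625*sqrt(145)

|z^7| = 3048625*sqrt(145) ≈ 36710306.2728


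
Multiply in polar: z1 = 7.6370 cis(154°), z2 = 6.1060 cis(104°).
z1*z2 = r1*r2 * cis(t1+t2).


r = 7.6370 * 6.1060 = 46.6315
theta = 154° + 104° = 258° = 258° (mod 360)

46.6315 cis(258°)


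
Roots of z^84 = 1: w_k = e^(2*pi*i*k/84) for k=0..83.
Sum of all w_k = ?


The sum of all 84th roots of unity is 0.
Geometric series: (1 - w^84)/(1 - w) = (1-1)/(1-w) = 0 since w^84 = 1, w ≠ 1.
Alternatively: coefficient of z^83 in z^84 - 1 is 0.

0


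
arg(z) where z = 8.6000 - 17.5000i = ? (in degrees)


Re = 8.6, Im = -17.5
arg = atan2(-17.5, 8.6) = -63.8292 degrees

arg(z) = -63.8292 degrees


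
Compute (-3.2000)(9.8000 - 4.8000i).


Real = -3.2*9.8 - 0*(-4.8) = -31.36 - 0 = -31.36
Imag = -3.2*(-4.8) + 9.8*0 = 15.36 + 0 = 15.36

-31.3600 + 15.3600i


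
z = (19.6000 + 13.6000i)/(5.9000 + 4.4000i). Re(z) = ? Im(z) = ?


Multiply by conjugate: (19.6000 + 13.6000i)(5.9000 - 4.4000i) / (5.9^2 + 4.4^2)
Numerator real = 19.6*5.9 + 13.6*4.4 = 175.48
Numerator imag = 13.6*5.9 - 19.6*4.4 = -6
Denominator = 54.17
Re(z) = 175.48/54.17 = 3.2394
Im(z) = -6/54.17 = -0.1108

Re(z) = 3.2394, Im(z) = -0.1108


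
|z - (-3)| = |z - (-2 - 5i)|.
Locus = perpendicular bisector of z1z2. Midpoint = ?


Equal distances means the locus is the perpendicular bisector of z1 and z2.
Midpoint = ((-3+(-2))/2, (0+(-5))/2) = (-2.5000, -2.5000)

Perpendicular bisector through (-2.5000, -2.5000)


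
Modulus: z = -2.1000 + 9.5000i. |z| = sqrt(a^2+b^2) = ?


|z| = sqrt((-2.1)^2 + 9.5^2) = sqrt(4.41 + 90.25) = sqrt(94.66) = 9.7293

|z| = 9.7293


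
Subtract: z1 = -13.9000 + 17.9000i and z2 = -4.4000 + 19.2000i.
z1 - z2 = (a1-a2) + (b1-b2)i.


Real: -13.9 + 4.4 = -9.5
Imag: 17.9 - 19.2 = -1.3

-9.5000 - 1.3000i


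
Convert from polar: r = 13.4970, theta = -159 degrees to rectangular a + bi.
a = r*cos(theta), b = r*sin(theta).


a = 13.4970*cos(-159°) = 13.4970*(-0.93358) = -12.6005
b = 13.4970*sin(-159°) = 13.4970*(-0.35837) = -4.8369

-12.6005 - 4.8369i


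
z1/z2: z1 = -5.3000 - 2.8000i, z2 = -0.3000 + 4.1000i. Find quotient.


Conjugate of z2 = -0.3000 - 4.1000i
Numerator: (-5.3000 - 2.8000i)(-0.3000 - 4.1000i) = -9.8900 + 22.5700i
Denominator: (-0.3)^2 + 4.1^2 = 16.9
Result = (-9.8900 + 22.5700i)/16.9

-0.5852 + 1.3355i


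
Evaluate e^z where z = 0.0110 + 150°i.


e^0.0110 = 1.01106
cos(150°) = -0.866
sin(150°) = 0.5
Real = 1.01106*(-0.866) = -0.8756
Imag = 1.01106*0.5 = 0.5055

-0.8756 + 0.5055i


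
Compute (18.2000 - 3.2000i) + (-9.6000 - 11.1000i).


Real: 18.2 - 9.6 = 8.6
Imag: -3.2 - 11.1 = -14.3

8.6000 - 14.3000i


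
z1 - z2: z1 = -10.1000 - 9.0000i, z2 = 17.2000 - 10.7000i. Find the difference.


Real: -10.1 - 17.2 = -27.3
Imag: -9 + 10.7 = 1.7

-27.3000 + 1.7000i


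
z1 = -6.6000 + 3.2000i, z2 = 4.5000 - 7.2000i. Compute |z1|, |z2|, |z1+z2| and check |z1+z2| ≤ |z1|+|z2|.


|z1| = sqrt((-6.6)^2 + 3.2^2) = sqrt(53.8) = 7.3348
|z2| = sqrt(4.5^2 + (-7.2)^2) = sqrt(72.09) = 8.4906
z1+z2 = -2.1000 - 4.0000i
|z1+z2| = sqrt(20.41) = 4.5177
|z1|+|z2| = 7.3348 + 8.4906 = 15.8254

|z1+z2| = 4.5177 ≤ |z1|+|z2| = 15.8254 (verified)


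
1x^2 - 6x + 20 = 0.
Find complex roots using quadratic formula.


disc = (-6)^2 - 4*1*20 = 36 - 80 = -44
sqrt(|disc|) = sqrt(44) = 6.6332
Real part = 6/(2*1) = 3.0000
Imag part = 6.6332/(2*1) = 3.3166

3.0000 ± 3.3166i


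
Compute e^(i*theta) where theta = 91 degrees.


cos(91°) = -0.0175
sin(91°) = 0.9998

e^(i*91°) = -0.0175 + 0.9998i


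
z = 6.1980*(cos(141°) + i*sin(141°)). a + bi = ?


a = 6.1980*cos(141°) = 6.1980*(-0.77715) = -4.8168
b = 6.1980*sin(141°) = 6.1980*0.62932 = 3.9005

-4.8168 + 3.9005i


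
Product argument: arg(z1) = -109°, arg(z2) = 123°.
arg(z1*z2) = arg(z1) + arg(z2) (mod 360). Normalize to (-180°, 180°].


arg(z1*z2) = -109° + 123° = 14°
Normalized to (-180°, 180°]: 14°

14°


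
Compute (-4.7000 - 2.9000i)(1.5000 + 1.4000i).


Real = -4.7*1.5 - (-2.9)*1.4 = -7.05 - (-4.06) = -2.99
Imag = -4.7*1.4 + 1.5*(-2.9) = -6.58 - (4.35) = -10.93

-2.9900 - 10.9300i


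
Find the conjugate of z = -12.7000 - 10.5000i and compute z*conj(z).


z_bar = -12.7000 + 10.5000i
z*z_bar = (-12.7)^2 + (-10.5)^2 = 161.29 + 110.25 = 271.54

z_bar = -12.7000 + 10.5000i, z*z_bar = 271.54


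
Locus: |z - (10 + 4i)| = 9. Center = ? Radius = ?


|z - z0| = r is a circle with center z0 and radius r.
Center = (10, 4), radius = 9

Circle with center (10, 4) and radius 9


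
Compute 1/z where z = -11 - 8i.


|z|^2 = 121+64 = 185
1/z = (-11 + 8i)/185

1/z = -0.0595 + 0.0432i


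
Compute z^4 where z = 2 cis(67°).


r^4 = 2^4 = 16
n*theta = 4*67° = 268° = 268° (mod 360)
a = 16*cos(268°) = -0.5584
b = 16*sin(268°) = -15.9903

16 cis(268°) = -0.5584 - 15.9903i


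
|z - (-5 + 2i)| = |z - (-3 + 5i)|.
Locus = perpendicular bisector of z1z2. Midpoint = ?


Equal distances means the locus is the perpendicular bisector of z1 and z2.
Midpoint = ((-5+(-3))/2, (2+5)/2) = (-4.0000, 3.5000)

Perpendicular bisector through (-4.0000, 3.5000)


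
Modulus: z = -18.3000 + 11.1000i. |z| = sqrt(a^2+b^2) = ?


|z| = sqrt((-18.3)^2 + 11.1^2) = sqrt(334.89 + 123.21) = sqrt(458.1) = 21.4033

|z| = 21.4033


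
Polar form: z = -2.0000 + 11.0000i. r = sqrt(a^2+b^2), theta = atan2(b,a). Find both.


r = sqrt(4+121) = sqrt(125) = 11.1803
theta = atan2(11, -2) = 100.3048 degrees

r = 11.1803, theta = 100.3048 degrees


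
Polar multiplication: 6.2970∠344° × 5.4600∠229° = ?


r = 6.2970 * 5.4600 = 34.3816
theta = 344° + 229° = 573° = 213° (mod 360)

34.3816 cis(213°)


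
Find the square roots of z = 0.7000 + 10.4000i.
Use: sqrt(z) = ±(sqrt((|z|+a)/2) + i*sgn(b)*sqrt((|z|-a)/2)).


|z| = sqrt(0.49+108.16) = 10.4235
sqrt((|z|+a)/2) = sqrt((10.4235+0.7)/2) = sqrt(5.5618) = 2.3583
sqrt((|z|-a)/2) = sqrt((10.4235-0.7)/2) = sqrt(4.8618) = 2.2049

±(2.3583 + 2.2049i) i.e. 2.3583 + 2.2049i and -2.3583 - 2.2049i


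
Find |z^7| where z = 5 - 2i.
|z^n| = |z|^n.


|z| = sqrt(25+4) = sqrt(29) = 5.3852
|z^7| = |z|^7 = (sqrt(29))^7 = 29^3 * sqrt(29) = 24389*sqrt(29)

|z^7| = 24389*sqrt(29) ≈ 131338.7845


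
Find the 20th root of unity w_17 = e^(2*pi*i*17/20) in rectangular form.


Angle = 360*17/20 = 306°
a = cos(306°) = 0.5878
b = sin(306°) = -0.8090

0.5878 - 0.8090i


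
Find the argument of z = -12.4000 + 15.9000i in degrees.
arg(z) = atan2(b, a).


Re = -12.4, Im = 15.9
arg = atan2(15.9, -12.4) = 127.9497 degrees

arg(z) = 127.9497 degrees


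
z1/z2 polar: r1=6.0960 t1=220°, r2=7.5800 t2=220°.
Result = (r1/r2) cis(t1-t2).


r = 6.0960 / 7.5800 = 0.8042
theta = 220° - 220° = 0° = 0° (mod 360)

0.8042 cis(0°)


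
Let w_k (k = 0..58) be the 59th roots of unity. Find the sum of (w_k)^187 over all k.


The roots are w_k = w^k with w = e^(2*pi*i/59), and (w^k)^187 = (w^187)^k.
So S = 1 + u + u^2 + ... + u^(58) with u = w^187.
187 = 3*59 + 10, so 187 is not a multiple of 59: u = (w^59)^3 * w^10 = w^10 ≠ 1 (w is a primitive 59th root), while u^59 = (w^59)^187 = 1.
Geometric series: S = (1 - u^59)/(1 - u) = (1 - 1)/(1 - u) = 0

S = 0


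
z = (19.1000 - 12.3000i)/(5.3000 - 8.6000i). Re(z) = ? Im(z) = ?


Multiply by conjugate: (19.1000 - 12.3000i)(5.3000 + 8.6000i) / (5.3^2 + (-8.6)^2)
Numerator real = 19.1*5.3 - (12.3)*(-8.6) = 207.01
Numerator imag = -12.3*5.3 - 19.1*(-8.6) = 99.07
Denominator = 102.05
Re(z) = 207.01/102.05 = 2.0285
Im(z) = 99.07/102.05 = 0.9708

Re(z) = 2.0285, Im(z) = 0.9708


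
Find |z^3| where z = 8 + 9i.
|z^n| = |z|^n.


|z| = sqrt(64+81) = sqrt(145) = 12.0416
|z^3| = |z|^3 = (sqrt(145))^3 = 145*sqrt(145)

|z^3| = 145*sqrt(145) ≈ 1746.0312


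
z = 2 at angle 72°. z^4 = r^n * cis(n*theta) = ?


r^4 = 2^4 = 16
n*theta = 4*72° = 288° = 288° (mod 360)
a = 16*cos(288°) = 4.9443
b = 16*sin(288°) = -15.2169

16 cis(288°) = 4.9443 - 15.2169i


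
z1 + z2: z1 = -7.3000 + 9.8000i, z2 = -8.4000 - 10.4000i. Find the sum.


Real: -7.3 - 8.4 = -15.7
Imag: 9.8 - 10.4 = -0.6

-15.7000 - 0.6000i


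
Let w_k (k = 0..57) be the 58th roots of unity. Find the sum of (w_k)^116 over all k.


The roots are w_k = w^k with w = e^(2*pi*i/58), and (w^k)^116 = (w^116)^k.
So S = 1 + u + u^2 + ... + u^(57) with u = w^116.
116 = 2*58 + 0, so 116 is a multiple of 58 and u = (w^58)^2 = 1.
Every one of the 58 terms equals 1: S = 58

S = 58


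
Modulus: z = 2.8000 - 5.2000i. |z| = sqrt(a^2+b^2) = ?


|z| = sqrt(2.8^2 + (-5.2)^2) = sqrt(7.84 + 27.04) = sqrt(34.88) = 5.9059

|z| = 5.9059


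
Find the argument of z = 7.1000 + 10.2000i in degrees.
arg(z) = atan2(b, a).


Re = 7.1, Im = 10.2
arg = atan2(10.2, 7.1) = 55.1591 degrees

arg(z) = 55.1591 degrees


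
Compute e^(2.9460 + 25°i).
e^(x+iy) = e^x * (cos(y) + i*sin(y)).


e^2.9460 = 19.02968
cos(25°) = 0.9063078
sin(25°) = 0.42262
Real = 19.02968*0.9063078 = 17.2467
Imag = 19.02968*0.42262 = 8.0423

17.2467 + 8.0423i


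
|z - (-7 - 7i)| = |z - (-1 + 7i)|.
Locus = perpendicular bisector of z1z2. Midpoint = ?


Equal distances means the locus is the perpendicular bisector of z1 and z2.
Midpoint = ((-7+(-1))/2, (-7+7)/2) = (-4.0000, 0)

Perpendicular bisector through (-4.0000, 0)


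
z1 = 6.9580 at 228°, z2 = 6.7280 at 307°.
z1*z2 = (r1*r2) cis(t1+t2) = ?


r = 6.9580 * 6.7280 = 46.8134
theta = 228° + 307° = 535° = 175° (mod 360)

46.8134 cis(175°)


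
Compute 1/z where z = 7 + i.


|z|^2 = 49+1 = 50
1/z = (7 - 1i)/50

1/z = 0.1400 - 0.0200i


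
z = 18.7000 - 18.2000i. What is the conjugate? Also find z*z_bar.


z_bar = 18.7000 + 18.2000i
z*z_bar = 18.7^2 + (-18.2)^2 = 349.69 + 331.24 = 680.93

z_bar = 18.7000 + 18.2000i, z*z_bar = 680.93


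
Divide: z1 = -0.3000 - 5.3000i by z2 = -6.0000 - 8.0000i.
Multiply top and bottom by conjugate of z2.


Conjugate of z2 = -6.0000 + 8.0000i
Numerator: (-0.3000 - 5.3000i)(-6.0000 + 8.0000i) = 44.2000 + 29.4000i
Denominator: (-6)^2 + (-8)^2 = 100
Result = (44.2000 + 29.4000i)/100

0.4420 + 0.2940i


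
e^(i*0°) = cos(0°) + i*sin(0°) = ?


cos(0°) = 1.0000
sin(0°) = 0

e^(i*0°) = 1.0000 + 0i


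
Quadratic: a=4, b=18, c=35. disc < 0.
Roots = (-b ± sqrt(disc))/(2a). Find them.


disc = 18^2 - 4*4*35 = 324 - 560 = -236
sqrt(|disc|) = sqrt(236) = 15.3623
Real part = -18/(2*4) = -2.2500
Imag part = 15.3623/(2*4) = 1.9203

-2.2500 ± 1.9203i


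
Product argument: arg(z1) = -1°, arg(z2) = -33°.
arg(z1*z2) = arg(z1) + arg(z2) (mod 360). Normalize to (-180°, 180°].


arg(z1*z2) = -1° - 33° = -34°
Normalized to (-180°, 180°]: -34°

-34°


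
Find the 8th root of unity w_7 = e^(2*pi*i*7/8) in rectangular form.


Angle = 360*7/8 = 315°
a = cos(315°) = 0.7071
b = sin(315°) = -0.7071

0.7071 - 0.7071i


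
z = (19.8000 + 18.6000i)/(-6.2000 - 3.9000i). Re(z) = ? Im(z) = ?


Multiply by conjugate: (19.8000 + 18.6000i)(-6.2000 + 3.9000i) / ((-6.2)^2 + (-3.9)^2)
Numerator real = 19.8*(-6.2) + 18.6*(-3.9) = -195.3
Numerator imag = 18.6*(-6.2) - 19.8*(-3.9) = -38.1
Denominator = 53.65
Re(z) = -195.3/53.65 = -3.6403
Im(z) = -38.1/53.65 = -0.7102

Re(z) = -3.6403, Im(z) = -0.7102


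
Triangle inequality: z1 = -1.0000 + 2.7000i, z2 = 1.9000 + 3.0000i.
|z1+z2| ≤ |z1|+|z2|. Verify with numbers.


|z1| = sqrt((-1)^2 + 2.7^2) = sqrt(8.29) = 2.8792
|z2| = sqrt(1.9^2 + 3^2) = sqrt(12.61) = 3.5511
z1+z2 = 0.9000 + 5.7000i
|z1+z2| = sqrt(33.3) = 5.7706
|z1|+|z2| = 2.8792 + 3.5511 = 6.4303

|z1+z2| = 5.7706 ≤ |z1|+|z2| = 6.4303 (verified)


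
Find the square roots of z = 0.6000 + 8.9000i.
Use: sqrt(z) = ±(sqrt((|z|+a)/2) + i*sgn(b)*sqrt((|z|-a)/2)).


|z| = sqrt(0.36+79.21) = 8.9202
sqrt((|z|+a)/2) = sqrt((8.9202+0.6)/2) = sqrt(4.7601) = 2.1818
sqrt((|z|-a)/2) = sqrt((8.9202-0.6)/2) = sqrt(4.1601) = 2.0396

±(2.1818 + 2.0396i) i.e. 2.1818 + 2.0396i and -2.1818 - 2.0396i


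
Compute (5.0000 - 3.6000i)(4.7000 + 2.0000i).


Real = 5*4.7 - (-3.6)*2 = 23.5 - (-7.2) = 30.7
Imag = 5*2 + 4.7*(-3.6) = 10 - (16.92) = -6.92

30.7000 - 6.9200i


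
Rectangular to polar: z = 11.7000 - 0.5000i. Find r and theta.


r = sqrt(136.89+0.25) = sqrt(137.14) = 11.7107
theta = atan2(-0.5, 11.7) = -2.4470 degrees

r = 11.7107, theta = -2.4470 degrees


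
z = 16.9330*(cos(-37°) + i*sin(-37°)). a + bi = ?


a = 16.9330*cos(-37°) = 16.9330*0.798636 = 13.5233
b = 16.9330*sin(-37°) = 16.9330*(-0.601815) = -10.1905

13.5233 - 10.1905i


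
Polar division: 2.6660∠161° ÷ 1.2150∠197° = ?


r = 2.6660 / 1.2150 = 2.1942
theta = 161° - 197° = -36° = 324° (mod 360)

2.1942 cis(324°)


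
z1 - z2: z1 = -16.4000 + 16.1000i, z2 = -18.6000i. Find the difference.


Real: -16.4 - 0 = -16.4
Imag: 16.1 + 18.6 = 34.7

-16.4000 + 34.7000i


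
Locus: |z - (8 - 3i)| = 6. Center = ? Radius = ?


|z - z0| = r is a circle with center z0 and radius r.
Center = (8, -3), radius = 6

Circle with center (8, -3) and radius 6


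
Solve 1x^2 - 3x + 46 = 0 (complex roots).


disc = (-3)^2 - 4*1*46 = 9 - 184 = -175
sqrt(|disc|) = sqrt(175) = 13.2288
Real part = 3/(2*1) = 1.5000
Imag part = 13.2288/(2*1) = 6.6144

1.5000 ± 6.6144i


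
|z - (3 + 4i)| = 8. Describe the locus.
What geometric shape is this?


|z - z0| = r is a circle with center z0 and radius r.
Center = (3, 4), radius = 8

Circle with center (3, 4) and radius 8


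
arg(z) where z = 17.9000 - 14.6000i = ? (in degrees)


Re = 17.9, Im = -14.6
arg = atan2(-14.6, 17.9) = -39.2021 degrees

arg(z) = -39.2021 degrees


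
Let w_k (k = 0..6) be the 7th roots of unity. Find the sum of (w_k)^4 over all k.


The roots are w_k = w^k with w = e^(2*pi*i/7), and (w^k)^4 = (w^4)^k.
So S = 1 + u + u^2 + ... + u^(6) with u = w^4.
4 = 0*7 + 4, so 4 is not a multiple of 7: u = w^4 ≠ 1 (w is a primitive 7th root), while u^7 = (w^7)^4 = 1.
Geometric series: S = (1 - u^7)/(1 - u) = (1 - 1)/(1 - u) = 0

S = 0


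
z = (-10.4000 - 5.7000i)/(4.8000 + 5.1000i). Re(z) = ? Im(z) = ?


Multiply by conjugate: (-10.4000 - 5.7000i)(4.8000 - 5.1000i) / (4.8^2 + 5.1^2)
Numerator real = -10.4*4.8 - (5.7)*5.1 = -78.99
Numerator imag = -5.7*4.8 - (-10.4)*5.1 = 25.68
Denominator = 49.05
Re(z) = -78.99/49.05 = -1.6104
Im(z) = 25.68/49.05 = 0.5235

Re(z) = -1.6104, Im(z) = 0.5235


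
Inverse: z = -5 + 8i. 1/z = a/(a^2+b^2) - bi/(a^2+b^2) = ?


|z|^2 = 25+64 = 89
1/z = (-5 - 8i)/89

1/z = -0.0562 - 0.0899i


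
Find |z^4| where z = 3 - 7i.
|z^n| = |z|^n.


|z| = sqrt(9+49) = sqrt(58) = 7.6158
|z^4| = |z|^4 = (sqrt(58))^4 = 58^2 = 3364

|z^4| = 3364


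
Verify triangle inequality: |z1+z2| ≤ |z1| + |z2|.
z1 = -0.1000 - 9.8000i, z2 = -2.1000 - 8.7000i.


|z1| = sqrt((-0.1)^2 + (-9.8)^2) = sqrt(96.05) = 9.8005
|z2| = sqrt((-2.1)^2 + (-8.7)^2) = sqrt(80.1) = 8.9499
z1+z2 = -2.2000 - 18.5000i
|z1+z2| = sqrt(347.09) = 18.6304
|z1|+|z2| = 9.8005 + 8.9499 = 18.7504

|z1+z2| = 18.6304 ≤ |z1|+|z2| = 18.7504 (verified)


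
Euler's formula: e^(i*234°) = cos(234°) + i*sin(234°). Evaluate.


cos(234°) = -0.5878
sin(234°) = -0.8090

e^(i*234°) = -0.5878 - 0.8090i


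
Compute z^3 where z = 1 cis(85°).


r^3 = 1^3 = 1
n*theta = 3*85° = 255° = 255° (mod 360)
a = 1*cos(255°) = -0.2588
b = 1*sin(255°) = -0.9659

1 cis(255°) = -0.2588 - 0.9659i


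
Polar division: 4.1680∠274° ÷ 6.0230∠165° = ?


r = 4.1680 / 6.0230 = 0.6920
theta = 274° - 165° = 109° = 109° (mod 360)

0.6920 cis(109°)


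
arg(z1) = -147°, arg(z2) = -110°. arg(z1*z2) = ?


arg(z1*z2) = -147° - 110° = -257°
Normalized to (-180°, 180°]: 103°

103°


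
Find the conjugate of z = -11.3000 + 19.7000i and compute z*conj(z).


z_bar = -11.3000 - 19.7000i
z*z_bar = (-11.3)^2 + 19.7^2 = 127.69 + 388.09 = 515.78

z_bar = -11.3000 - 19.7000i, z*z_bar = 515.78


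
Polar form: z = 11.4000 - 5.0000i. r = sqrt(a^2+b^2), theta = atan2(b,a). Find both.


r = sqrt(129.96+25) = sqrt(154.96) = 12.4483
theta = atan2(-5, 11.4) = -23.6821 degrees

r = 12.4483, theta = -23.6821 degrees


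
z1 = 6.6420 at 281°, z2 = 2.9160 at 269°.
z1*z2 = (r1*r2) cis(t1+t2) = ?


r = 6.6420 * 2.9160 = 19.3681
theta = 281° + 269° = 550° = 190° (mod 360)

19.3681 cis(190°)


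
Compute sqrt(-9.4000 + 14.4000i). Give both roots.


|z| = sqrt(88.36+207.36) = 17.1965
sqrt((|z|+a)/2) = sqrt((17.1965+(-9.4))/2) = sqrt(3.8983) = 1.9744
sqrt((|z|-a)/2) = sqrt((17.1965-(-9.4))/2) = sqrt(13.2983) = 3.6467

±(1.9744 + 3.6467i) i.e. 1.9744 + 3.6467i and -1.9744 - 3.6467i


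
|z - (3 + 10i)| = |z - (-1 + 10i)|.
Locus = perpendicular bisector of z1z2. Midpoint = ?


Equal distances means the locus is the perpendicular bisector of z1 and z2.
Midpoint = ((3+(-1))/2, (10+10)/2) = (1.0000, 10.0000)

Perpendicular bisector through (1.0000, 10.0000)
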